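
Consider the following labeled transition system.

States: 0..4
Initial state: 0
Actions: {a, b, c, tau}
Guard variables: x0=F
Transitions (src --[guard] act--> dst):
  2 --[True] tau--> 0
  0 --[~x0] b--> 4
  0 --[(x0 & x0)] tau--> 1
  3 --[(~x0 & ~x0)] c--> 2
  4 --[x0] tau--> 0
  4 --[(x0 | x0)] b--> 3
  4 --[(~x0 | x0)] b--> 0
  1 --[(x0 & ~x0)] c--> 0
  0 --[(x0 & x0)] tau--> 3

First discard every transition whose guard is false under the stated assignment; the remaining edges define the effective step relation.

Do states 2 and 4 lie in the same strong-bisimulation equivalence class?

Bisimulation quotient by refinement:
  π0 = {{0,1,2,3,4}}
  π1 = {{0,4},{1},{2},{3}}
4 equivalence class(es) (converged in 2)
2∈{2}, 4∈{0,4}

Answer: NOT BISIMILAR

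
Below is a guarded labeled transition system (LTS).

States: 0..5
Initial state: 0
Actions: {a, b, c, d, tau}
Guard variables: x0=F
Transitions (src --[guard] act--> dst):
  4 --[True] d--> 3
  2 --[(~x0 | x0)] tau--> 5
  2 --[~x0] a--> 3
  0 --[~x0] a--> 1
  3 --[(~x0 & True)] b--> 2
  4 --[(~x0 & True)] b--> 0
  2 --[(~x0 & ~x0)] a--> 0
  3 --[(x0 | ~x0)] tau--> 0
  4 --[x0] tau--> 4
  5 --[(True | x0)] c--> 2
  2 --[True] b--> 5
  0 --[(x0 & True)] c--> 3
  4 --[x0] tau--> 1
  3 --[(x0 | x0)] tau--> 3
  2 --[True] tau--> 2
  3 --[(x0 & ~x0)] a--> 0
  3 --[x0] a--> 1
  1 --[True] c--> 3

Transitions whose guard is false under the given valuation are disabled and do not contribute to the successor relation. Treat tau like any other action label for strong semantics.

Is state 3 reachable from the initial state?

Answer: REACHABLE

Analysis:
12 transition(s) survive guard evaluation.
Layer 0: {0}
Layer 1: {1}  cumulative {0,1}
Layer 2: {3}  cumulative {0,1,3}
Layer 3: {2}  cumulative {0,1,2,3}
Layer 4: {5}  cumulative {0,1,2,3,5}
R = {0,1,2,3,5}
witness 3: a·c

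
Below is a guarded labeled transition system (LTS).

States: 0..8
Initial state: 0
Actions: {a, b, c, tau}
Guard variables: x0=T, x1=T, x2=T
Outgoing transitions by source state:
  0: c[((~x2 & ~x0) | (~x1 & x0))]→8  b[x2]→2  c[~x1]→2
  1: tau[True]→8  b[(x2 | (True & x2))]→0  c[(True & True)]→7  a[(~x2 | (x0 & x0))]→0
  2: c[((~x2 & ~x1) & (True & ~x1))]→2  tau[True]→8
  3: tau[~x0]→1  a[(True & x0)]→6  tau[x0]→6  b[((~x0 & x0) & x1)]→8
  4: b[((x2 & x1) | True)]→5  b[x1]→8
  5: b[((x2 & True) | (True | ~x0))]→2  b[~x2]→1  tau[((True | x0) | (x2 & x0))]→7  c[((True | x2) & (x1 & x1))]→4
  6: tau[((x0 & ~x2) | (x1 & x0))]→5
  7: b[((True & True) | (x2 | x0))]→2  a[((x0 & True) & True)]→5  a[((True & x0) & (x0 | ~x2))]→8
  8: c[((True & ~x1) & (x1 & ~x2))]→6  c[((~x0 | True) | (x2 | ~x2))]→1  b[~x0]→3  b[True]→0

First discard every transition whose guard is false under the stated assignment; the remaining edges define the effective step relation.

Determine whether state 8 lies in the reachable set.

Answer: REACHABLE

Working:
After dropping false guards: 19 live edges.
L0 = {0}
L1 = {2}  cumulative {0,2}
L2 = {8}  cumulative {0,2,8}
L3 = {1}  cumulative {0,1,2,8}
L4 = {7}  cumulative {0,1,2,7,8}
L5 = {5}  cumulative {0,1,2,5,7,8}
L6 = {4}  cumulative {0,1,2,4,5,7,8}
Reachable = {0,1,2,4,5,7,8}
Path to 8: b·tau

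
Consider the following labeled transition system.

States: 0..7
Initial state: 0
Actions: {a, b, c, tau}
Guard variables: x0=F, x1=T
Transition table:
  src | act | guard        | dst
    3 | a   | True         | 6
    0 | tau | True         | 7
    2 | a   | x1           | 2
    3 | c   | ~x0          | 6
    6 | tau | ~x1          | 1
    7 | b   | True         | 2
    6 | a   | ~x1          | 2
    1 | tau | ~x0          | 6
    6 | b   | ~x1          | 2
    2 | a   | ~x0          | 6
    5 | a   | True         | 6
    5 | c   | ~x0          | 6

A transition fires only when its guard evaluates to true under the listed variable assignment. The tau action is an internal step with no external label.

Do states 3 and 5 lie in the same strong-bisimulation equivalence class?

Bisimulation quotient by refinement:
  P[0] = {{0,1,2,3,4,5,6,7}}
  P[1] = {{0,1},{2},{3,5},{4,6},{7}}
  P[2] = {{0},{1},{2},{3,5},{4,6},{7}}
Fixed point at round 3; 6 class(es).
[3]={3,5}  [5]={3,5}

Answer: BISIMILAR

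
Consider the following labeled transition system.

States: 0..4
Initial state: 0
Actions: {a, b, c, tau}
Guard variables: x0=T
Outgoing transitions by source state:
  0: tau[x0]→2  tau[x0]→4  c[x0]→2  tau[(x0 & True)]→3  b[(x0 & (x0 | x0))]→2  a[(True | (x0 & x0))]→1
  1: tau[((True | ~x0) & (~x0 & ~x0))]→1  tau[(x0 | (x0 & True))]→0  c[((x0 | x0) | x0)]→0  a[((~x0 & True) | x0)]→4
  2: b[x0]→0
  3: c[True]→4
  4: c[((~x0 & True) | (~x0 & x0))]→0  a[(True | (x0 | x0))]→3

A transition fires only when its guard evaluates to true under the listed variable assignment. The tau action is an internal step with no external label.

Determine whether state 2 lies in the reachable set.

Guard filter leaves 12 enabled edge(s).
depth 0: {0}
depth 1: {1,2,3,4}  cumulative {0,1,2,3,4}
Reach set: {0,1,2,3,4}
witness 2: tau

Answer: REACHABLE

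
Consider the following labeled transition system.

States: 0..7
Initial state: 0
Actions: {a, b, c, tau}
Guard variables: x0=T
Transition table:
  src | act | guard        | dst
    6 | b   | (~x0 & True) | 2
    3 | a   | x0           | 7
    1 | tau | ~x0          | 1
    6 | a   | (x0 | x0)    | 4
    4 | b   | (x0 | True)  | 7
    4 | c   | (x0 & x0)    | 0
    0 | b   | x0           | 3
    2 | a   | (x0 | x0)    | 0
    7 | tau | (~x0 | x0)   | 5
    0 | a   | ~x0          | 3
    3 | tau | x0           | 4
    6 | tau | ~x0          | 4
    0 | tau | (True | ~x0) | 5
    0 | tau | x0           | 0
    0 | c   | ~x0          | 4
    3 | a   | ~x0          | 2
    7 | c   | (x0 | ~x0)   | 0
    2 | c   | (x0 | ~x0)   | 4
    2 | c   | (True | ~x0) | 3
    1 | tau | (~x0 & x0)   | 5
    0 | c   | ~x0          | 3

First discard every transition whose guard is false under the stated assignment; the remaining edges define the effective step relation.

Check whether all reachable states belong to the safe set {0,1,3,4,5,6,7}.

Allowed set {0,1,3,4,5,6,7}
R = {0,3,4,5,7}
  0: ✓
  3: ✓
  4: ✓
  5: ✓
  7: ✓

Answer: INVARIANT HOLDS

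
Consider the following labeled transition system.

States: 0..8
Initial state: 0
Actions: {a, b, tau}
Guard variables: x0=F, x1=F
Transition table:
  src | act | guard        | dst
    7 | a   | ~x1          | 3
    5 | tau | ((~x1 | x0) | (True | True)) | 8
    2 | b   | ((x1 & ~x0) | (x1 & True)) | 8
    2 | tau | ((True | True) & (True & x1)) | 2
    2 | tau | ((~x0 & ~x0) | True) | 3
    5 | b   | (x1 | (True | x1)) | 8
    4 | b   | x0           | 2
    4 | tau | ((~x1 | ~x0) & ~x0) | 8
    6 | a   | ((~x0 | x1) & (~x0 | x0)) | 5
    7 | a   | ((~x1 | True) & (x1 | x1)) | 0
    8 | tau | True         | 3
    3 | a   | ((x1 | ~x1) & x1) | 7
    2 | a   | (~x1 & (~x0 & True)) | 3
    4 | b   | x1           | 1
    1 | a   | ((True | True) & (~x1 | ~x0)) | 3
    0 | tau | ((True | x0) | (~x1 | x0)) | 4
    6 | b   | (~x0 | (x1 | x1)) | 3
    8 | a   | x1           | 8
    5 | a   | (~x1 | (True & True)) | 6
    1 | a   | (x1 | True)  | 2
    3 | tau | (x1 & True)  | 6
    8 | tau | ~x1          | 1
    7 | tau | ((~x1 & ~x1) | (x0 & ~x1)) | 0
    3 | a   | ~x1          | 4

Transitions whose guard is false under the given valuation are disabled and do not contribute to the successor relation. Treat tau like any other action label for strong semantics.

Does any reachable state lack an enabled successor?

Reachable = {0,1,2,3,4,8}
  0: tau→4  [deg 1]
  1: a→2  a→3  [deg 2]
  2: a→3  tau→3  [deg 2]
  3: a→4  [deg 1]
  4: tau→8  [deg 1]
  8: tau→1  tau→3  [deg 2]

Answer: DEADLOCK-FREE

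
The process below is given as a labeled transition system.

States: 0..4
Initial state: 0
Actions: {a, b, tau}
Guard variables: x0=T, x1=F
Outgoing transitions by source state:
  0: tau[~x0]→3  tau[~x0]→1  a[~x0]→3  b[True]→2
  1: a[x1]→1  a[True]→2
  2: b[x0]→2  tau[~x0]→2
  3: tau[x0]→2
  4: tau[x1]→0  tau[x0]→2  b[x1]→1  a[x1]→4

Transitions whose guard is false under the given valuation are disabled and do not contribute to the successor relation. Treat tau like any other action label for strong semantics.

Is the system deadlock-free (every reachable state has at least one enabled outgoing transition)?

Answer: DEADLOCK-FREE

Analysis:
Reachable = {0,2}
  0: b→2  [1 exit(s)]
  2: b→2  [1 exit(s)]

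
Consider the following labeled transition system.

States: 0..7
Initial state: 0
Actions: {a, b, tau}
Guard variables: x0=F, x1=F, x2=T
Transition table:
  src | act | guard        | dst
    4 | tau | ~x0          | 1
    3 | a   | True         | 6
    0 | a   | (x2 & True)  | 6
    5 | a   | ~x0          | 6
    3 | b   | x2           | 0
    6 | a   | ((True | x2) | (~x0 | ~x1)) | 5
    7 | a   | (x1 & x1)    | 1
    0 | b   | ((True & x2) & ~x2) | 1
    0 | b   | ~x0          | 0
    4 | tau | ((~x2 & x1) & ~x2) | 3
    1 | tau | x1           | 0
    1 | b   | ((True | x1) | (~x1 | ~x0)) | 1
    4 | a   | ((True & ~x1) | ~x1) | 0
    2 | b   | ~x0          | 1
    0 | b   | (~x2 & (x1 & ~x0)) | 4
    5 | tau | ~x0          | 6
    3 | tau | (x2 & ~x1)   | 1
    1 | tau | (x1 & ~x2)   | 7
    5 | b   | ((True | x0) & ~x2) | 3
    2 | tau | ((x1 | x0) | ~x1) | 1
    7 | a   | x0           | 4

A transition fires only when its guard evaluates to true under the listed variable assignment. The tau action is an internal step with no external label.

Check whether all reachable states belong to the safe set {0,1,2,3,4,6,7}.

Inv-set: {0,1,2,3,4,6,7}
Reachable = {0,5,6}
  0: ok
  5: VIOLATES
  6: ok
witness against invariant: a·a → 5

Answer: INVARIANT VIOLATED at state 5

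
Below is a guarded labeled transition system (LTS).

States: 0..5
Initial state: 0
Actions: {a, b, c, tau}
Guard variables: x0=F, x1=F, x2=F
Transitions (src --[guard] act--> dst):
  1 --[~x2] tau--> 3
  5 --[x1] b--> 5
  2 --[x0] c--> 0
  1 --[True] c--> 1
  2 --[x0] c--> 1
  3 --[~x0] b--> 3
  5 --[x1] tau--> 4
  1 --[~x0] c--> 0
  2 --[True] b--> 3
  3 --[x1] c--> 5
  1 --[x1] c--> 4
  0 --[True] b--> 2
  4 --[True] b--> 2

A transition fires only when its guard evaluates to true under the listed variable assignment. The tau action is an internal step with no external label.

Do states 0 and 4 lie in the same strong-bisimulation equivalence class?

Compute ~ classes (split until stable):
  round 0: {{0,1,2,3,4,5}}
  round 1: {{0,2,3,4},{1},{5}}
Fixed point at round 2; 3 class(es).
[0]={0,2,3,4}  [4]={0,2,3,4}

Answer: BISIMILAR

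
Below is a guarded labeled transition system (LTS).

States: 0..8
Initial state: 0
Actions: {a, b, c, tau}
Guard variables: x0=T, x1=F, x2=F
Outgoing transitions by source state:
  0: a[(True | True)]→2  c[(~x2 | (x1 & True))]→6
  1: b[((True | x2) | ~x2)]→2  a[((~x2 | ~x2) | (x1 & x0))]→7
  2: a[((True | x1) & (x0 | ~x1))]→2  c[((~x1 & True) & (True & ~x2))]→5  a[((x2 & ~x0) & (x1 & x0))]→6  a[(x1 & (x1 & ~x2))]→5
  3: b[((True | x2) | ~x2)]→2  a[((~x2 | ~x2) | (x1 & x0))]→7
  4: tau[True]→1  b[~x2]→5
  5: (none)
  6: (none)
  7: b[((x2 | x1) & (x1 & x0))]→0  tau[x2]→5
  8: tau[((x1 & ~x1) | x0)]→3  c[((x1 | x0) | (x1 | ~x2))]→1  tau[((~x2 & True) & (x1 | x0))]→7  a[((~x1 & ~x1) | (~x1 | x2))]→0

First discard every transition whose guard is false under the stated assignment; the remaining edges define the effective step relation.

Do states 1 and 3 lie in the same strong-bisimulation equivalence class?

Compute ~ classes (split until stable):
  π0 = {{0,1,2,3,4,5,6,7,8}}
  π1 = {{0,2},{1,3},{4},{5,6,7},{8}}
5 equivalence class(es) (converged in 2)
1∈{1,3}, 3∈{1,3}

Answer: BISIMILAR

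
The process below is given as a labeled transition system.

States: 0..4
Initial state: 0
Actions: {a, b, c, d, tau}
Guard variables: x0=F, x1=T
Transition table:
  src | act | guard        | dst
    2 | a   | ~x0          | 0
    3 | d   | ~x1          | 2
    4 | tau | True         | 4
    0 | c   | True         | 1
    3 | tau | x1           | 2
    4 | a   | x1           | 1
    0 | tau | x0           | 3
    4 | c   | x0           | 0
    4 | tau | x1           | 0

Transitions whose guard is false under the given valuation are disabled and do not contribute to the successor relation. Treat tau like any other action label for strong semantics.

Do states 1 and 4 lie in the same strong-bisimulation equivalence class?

Compute ~ classes (split until stable):
  P[0] = {{0,1,2,3,4}}
  P[1] = {{0},{1},{2},{3},{4}}
5 equivalence class(es) (converged in 2)
[1]={1}  [4]={4}

Answer: NOT BISIMILAR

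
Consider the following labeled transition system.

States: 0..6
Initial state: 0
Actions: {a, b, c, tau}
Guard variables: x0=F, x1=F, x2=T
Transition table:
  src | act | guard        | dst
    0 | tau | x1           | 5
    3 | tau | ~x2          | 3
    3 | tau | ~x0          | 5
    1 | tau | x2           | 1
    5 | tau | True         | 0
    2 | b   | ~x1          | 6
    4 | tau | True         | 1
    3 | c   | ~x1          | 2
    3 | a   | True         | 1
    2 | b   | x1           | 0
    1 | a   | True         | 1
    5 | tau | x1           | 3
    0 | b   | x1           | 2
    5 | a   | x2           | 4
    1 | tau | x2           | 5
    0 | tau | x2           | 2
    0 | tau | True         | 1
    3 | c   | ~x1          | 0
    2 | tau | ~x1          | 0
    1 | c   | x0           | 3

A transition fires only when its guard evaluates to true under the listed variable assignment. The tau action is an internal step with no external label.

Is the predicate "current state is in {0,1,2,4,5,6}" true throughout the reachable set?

Allowed set {0,1,2,4,5,6}
Reachable = {0,1,2,4,5,6}
  0: ok
  1: ok
  2: ok
  4: ok
  5: ok
  6: ok

Answer: INVARIANT HOLDS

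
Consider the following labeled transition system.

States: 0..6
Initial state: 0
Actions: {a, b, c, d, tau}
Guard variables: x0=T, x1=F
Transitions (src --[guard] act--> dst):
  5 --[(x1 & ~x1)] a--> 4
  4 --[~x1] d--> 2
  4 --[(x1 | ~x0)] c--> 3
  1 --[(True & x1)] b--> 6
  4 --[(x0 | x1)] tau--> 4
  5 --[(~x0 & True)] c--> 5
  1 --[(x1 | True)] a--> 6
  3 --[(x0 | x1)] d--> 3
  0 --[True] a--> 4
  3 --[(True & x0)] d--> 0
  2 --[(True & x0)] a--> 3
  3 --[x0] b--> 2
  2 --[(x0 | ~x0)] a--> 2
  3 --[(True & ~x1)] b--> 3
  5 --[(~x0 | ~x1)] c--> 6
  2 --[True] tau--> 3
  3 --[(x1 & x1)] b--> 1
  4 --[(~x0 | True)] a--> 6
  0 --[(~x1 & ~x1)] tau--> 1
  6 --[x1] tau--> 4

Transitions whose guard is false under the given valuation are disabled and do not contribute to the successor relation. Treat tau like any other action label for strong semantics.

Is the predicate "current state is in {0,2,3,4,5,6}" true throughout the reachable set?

Answer: INVARIANT VIOLATED at state 1

Trace:
Allowed set {0,2,3,4,5,6}
Reachable = {0,1,2,3,4,6}
  0: ✓
  1: VIOLATES
  2: ✓
  3: ✓
  4: ✓
  6: ✓
witness against invariant: tau → 1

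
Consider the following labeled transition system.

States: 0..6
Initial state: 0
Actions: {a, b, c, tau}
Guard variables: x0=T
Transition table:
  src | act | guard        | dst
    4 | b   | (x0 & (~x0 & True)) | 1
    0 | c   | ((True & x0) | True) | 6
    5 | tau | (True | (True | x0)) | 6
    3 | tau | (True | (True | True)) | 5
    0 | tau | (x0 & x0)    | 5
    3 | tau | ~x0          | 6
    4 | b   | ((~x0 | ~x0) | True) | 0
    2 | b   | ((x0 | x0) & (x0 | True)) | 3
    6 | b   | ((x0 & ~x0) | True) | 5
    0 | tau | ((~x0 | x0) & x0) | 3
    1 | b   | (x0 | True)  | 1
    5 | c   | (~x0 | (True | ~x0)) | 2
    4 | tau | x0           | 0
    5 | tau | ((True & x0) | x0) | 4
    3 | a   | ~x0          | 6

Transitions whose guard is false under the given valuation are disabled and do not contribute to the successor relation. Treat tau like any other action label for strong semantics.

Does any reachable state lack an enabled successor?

Answer: DEADLOCK-FREE

Analysis:
Reachable = {0,2,3,4,5,6}
  0: c→6  tau→3  tau→5  [deg 3]
  2: b→3  [deg 1]
  3: tau→5  [deg 1]
  4: b→0  tau→0  [deg 2]
  5: c→2  tau→4  tau→6  [deg 3]
  6: b→5  [deg 1]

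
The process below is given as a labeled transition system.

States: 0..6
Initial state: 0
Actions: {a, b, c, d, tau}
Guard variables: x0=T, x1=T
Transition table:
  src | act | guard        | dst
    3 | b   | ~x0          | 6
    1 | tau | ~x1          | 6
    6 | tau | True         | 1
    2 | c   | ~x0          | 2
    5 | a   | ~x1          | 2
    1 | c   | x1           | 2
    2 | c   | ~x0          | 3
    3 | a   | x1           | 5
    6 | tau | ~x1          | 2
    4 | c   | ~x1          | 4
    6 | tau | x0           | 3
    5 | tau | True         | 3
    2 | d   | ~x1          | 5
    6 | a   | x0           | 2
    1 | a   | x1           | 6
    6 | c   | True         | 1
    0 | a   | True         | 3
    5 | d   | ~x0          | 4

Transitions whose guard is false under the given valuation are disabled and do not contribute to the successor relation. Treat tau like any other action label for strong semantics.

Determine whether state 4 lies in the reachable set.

Answer: UNREACHABLE

Working:
9 transition(s) survive guard evaluation.
depth 0: {0}
depth 1: {3}  now seen {0,3}
depth 2: {5}  now seen {0,3,5}
R = {0,3,5}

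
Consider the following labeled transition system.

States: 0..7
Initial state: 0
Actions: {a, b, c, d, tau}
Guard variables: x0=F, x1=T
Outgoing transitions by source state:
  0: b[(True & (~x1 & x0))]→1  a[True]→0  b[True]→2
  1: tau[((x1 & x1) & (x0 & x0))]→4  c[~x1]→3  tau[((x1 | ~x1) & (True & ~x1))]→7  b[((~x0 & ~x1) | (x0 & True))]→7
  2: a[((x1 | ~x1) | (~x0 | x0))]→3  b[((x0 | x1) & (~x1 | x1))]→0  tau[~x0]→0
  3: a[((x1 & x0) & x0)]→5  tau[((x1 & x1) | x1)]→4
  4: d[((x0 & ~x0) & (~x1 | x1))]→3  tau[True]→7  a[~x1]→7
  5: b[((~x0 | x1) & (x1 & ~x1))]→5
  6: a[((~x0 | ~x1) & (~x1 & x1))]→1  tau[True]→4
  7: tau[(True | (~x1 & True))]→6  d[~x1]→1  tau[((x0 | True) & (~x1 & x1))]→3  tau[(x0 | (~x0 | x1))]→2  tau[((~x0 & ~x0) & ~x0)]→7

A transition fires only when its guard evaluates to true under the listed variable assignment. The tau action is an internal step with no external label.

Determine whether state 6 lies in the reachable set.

Guard filter leaves 11 enabled edge(s).
Layer 0: {0}
Layer 1: {2}  now seen {0,2}
Layer 2: {3}  now seen {0,2,3}
Layer 3: {4}  now seen {0,2,3,4}
Layer 4: {7}  now seen {0,2,3,4,7}
Layer 5: {6}  now seen {0,2,3,4,6,7}
Reach set: {0,2,3,4,6,7}
Path to 6: b·a·tau·tau·tau

Answer: REACHABLE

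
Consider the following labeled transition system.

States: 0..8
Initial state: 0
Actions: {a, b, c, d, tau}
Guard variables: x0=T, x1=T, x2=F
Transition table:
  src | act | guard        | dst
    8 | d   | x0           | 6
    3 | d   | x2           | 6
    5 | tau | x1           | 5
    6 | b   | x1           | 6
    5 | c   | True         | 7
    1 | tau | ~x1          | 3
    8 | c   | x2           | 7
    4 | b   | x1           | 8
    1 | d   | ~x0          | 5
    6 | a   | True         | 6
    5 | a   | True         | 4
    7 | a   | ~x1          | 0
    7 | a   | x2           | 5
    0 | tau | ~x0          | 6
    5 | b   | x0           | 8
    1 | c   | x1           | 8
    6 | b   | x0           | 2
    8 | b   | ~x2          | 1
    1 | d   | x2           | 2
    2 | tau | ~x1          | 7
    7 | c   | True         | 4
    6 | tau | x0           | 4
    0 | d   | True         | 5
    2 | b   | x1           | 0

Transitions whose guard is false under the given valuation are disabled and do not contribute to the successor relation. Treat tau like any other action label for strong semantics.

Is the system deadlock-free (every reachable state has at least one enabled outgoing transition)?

R = {0,1,2,4,5,6,7,8}
  0: d→5  [1 exit(s)]
  1: c→8  [1 exit(s)]
  2: b→0  [1 exit(s)]
  4: b→8  [1 exit(s)]
  5: a→4  b→8  c→7  tau→5  [4 exit(s)]
  6: a→6  b→2  b→6  tau→4  [4 exit(s)]
  7: c→4  [1 exit(s)]
  8: b→1  d→6  [2 exit(s)]

Answer: DEADLOCK-FREE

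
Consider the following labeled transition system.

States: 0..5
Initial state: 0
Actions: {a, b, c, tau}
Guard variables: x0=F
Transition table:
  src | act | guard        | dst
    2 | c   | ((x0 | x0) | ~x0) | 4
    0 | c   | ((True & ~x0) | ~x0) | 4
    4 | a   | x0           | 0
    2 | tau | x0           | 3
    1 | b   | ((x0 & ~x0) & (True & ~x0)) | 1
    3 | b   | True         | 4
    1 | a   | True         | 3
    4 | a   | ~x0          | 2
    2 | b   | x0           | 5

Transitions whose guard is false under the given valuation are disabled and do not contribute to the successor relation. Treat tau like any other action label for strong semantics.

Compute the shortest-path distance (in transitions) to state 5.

Layered search for 5:
  L0 = {0}
  L1 = {4}
  L2 = {2}
5 never appears.

Answer: UNREACHABLE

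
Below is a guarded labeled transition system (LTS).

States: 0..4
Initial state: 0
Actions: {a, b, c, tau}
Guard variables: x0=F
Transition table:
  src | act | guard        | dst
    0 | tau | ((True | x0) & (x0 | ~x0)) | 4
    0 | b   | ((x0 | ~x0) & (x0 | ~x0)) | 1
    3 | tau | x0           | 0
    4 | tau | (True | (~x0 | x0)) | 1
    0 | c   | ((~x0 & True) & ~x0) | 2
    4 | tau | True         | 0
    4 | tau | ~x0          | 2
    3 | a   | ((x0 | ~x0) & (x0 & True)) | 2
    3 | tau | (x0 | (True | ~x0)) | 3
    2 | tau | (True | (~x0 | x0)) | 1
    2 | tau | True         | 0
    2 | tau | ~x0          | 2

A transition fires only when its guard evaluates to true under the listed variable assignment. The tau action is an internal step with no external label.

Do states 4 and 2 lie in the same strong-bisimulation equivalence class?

Compute ~ classes (split until stable):
  π0 = {{0,1,2,3,4}}
  π1 = {{0},{1},{2,3,4}}
  π2 = {{0},{1},{2,4},{3}}
stable after 3 split(s): 4 block(s)
class of 4: {2,4}; class of 2: {2,4}

Answer: BISIMILAR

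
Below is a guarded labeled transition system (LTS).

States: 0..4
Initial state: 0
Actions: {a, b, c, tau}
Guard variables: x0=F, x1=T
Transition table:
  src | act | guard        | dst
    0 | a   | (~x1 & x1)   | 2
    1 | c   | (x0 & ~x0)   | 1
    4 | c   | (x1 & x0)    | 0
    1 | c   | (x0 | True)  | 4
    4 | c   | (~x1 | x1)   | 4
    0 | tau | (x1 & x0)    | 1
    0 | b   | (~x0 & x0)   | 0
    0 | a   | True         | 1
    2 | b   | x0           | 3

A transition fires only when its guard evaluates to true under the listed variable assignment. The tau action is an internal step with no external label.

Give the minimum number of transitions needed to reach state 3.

Answer: UNREACHABLE

Analysis:
Breadth-first toward 3:
  L0 = {0}
  L1 = {1}
  L2 = {4}
3 never appears.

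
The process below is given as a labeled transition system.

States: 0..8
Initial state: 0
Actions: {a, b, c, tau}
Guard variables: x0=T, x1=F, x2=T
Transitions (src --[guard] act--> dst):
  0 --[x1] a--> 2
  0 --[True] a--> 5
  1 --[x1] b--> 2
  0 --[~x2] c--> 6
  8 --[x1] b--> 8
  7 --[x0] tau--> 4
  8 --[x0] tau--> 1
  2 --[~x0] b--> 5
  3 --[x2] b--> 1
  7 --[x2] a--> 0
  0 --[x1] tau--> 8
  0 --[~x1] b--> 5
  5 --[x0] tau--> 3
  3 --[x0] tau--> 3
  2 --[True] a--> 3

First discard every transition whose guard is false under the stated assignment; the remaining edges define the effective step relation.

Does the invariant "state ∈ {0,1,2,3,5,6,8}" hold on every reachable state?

Answer: INVARIANT HOLDS

Working:
Inv-set: {0,1,2,3,5,6,8}
Reach set: {0,1,3,5}
  0: ok
  1: ok
  3: ok
  5: ok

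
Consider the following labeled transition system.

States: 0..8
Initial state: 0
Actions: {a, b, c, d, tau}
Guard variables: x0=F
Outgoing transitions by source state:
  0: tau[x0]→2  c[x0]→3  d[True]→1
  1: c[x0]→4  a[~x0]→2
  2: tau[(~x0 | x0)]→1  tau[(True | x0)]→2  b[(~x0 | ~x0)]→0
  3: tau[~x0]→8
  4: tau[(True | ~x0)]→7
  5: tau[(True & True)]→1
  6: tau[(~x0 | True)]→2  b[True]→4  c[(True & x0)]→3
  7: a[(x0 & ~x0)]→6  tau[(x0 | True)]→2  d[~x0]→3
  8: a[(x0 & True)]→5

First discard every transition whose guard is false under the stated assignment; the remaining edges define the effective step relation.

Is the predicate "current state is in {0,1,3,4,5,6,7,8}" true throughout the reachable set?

Answer: INVARIANT VIOLATED at state 2

Trace:
Inv-set: {0,1,3,4,5,6,7,8}
R = {0,1,2}
  0: ✓
  1: ✓
  2: VIOLATES
witness against invariant: d·a → 2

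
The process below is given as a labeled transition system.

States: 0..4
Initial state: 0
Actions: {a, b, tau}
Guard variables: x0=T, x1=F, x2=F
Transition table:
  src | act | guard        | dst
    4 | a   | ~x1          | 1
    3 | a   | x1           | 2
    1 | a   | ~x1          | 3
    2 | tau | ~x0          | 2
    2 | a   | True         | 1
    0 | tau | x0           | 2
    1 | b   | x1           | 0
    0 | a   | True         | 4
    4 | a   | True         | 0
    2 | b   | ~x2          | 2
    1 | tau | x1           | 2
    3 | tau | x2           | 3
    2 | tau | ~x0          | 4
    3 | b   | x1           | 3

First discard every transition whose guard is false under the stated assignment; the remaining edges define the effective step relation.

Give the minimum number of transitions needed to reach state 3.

Layered search for 3:
  Layer 0: {0}
  Layer 1: {2,4}
  Layer 2: {1}
  Layer 3: {3}
first hit 3 at d=3 via a·a·a

Answer: 3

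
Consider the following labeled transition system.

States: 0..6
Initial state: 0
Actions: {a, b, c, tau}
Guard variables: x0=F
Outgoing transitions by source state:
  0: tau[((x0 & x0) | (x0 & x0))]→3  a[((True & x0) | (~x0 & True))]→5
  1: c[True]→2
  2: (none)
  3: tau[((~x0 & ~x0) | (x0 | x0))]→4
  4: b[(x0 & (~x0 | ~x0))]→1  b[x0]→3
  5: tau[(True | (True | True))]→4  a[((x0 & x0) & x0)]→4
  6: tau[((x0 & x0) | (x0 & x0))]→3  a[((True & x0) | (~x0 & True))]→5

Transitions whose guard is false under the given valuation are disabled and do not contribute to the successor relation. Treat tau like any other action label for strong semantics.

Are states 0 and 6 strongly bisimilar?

Compute ~ classes (split until stable):
  P[0] = {{0,1,2,3,4,5,6}}
  P[1] = {{0,6},{1},{2,4},{3,5}}
stable after 2 split(s): 4 block(s)
class of 0: {0,6}; class of 6: {0,6}

Answer: BISIMILAR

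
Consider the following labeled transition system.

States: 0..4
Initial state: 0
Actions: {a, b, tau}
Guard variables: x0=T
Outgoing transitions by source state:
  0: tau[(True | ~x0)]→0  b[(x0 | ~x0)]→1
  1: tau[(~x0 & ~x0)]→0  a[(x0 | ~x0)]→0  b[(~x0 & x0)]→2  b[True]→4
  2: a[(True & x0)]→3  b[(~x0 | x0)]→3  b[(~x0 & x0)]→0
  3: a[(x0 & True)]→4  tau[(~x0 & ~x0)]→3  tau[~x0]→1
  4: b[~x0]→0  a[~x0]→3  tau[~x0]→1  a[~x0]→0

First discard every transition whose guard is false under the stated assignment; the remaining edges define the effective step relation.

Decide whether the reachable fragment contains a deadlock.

Answer: DEADLOCK at state 4

Trace:
R = {0,1,4}
  0: b→1  tau→0  [2 exit(s)]
  1: a→0  b→4  [2 exit(s)]
  4: ∅  [STUCK]
witness 4: b·b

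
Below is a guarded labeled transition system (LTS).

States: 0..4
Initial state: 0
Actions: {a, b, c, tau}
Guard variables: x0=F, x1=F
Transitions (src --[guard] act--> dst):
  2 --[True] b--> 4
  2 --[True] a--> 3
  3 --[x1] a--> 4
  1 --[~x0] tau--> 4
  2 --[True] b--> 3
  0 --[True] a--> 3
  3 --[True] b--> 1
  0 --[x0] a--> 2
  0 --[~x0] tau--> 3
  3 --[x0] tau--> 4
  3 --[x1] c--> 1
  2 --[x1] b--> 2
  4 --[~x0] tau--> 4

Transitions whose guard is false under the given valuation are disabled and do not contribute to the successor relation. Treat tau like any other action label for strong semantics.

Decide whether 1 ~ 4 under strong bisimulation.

Answer: BISIMILAR

Analysis:
Refine partition for ~:
  P[0] = {{0,1,2,3,4}}
  P[1] = {{0},{1,4},{2},{3}}
4 equivalence class(es) (converged in 2)
class of 1: {1,4}; class of 4: {1,4}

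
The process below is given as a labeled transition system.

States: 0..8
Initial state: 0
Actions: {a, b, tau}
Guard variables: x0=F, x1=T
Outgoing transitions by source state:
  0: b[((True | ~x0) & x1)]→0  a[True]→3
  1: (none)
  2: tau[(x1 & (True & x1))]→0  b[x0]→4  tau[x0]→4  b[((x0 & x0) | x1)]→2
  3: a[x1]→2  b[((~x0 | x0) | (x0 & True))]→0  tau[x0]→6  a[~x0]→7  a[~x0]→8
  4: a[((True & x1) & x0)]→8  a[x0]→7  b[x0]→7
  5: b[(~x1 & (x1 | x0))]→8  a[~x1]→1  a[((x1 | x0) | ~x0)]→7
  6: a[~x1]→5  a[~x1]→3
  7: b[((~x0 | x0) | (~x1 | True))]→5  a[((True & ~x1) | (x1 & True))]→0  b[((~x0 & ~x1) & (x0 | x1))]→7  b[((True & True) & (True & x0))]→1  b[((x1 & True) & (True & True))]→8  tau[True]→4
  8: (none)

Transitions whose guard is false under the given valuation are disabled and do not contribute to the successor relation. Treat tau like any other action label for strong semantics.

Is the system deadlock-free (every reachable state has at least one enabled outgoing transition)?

Reachable = {0,2,3,4,5,7,8}
  0: a→3  b→0  [2 exit(s)]
  2: b→2  tau→0  [2 exit(s)]
  3: a→2  a→7  a→8  b→0  [4 exit(s)]
  4: ∅  [no exit]
  5: a→7  [1 exit(s)]
  7: a→0  b→5  b→8  tau→4  [4 exit(s)]
  8: ∅  [no exit]
trace reaching 4: a·a·tau

Answer: DEADLOCK at state 4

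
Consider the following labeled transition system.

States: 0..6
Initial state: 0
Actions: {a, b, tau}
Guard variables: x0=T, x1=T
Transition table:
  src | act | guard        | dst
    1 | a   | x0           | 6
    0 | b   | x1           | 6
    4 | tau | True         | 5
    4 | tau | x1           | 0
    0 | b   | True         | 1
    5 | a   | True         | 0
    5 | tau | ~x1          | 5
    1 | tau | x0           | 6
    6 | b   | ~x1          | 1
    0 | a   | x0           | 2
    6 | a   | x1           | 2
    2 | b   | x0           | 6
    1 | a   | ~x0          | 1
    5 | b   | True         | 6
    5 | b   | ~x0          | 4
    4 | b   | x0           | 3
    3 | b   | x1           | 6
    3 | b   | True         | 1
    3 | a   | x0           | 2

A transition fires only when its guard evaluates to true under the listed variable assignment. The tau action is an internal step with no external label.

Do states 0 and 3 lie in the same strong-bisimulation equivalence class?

Answer: BISIMILAR

Analysis:
Bisimulation quotient by refinement:
  P[0] = {{0,1,2,3,4,5,6}}
  P[1] = {{0,3,5},{1},{2},{4},{6}}
  P[2] = {{0,3},{1},{2},{4},{5},{6}}
Fixed point at round 3; 6 class(es).
[0]={0,3}  [3]={0,3}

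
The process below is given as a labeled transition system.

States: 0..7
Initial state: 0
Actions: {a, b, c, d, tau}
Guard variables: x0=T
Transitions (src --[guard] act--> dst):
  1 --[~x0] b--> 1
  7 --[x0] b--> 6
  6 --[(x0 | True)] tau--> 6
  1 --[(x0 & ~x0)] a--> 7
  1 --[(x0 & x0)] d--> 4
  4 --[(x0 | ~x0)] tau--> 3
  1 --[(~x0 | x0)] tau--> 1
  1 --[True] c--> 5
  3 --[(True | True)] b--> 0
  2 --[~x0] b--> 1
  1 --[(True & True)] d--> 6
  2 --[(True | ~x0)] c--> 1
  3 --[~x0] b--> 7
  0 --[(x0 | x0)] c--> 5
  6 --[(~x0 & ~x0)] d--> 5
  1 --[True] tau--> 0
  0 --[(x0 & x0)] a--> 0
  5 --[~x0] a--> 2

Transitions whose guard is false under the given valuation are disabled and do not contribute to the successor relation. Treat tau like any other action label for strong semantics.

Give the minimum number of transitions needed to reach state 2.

BFS to 2:
  L0 = {0}
  L1 = {5}
2 never appears.

Answer: UNREACHABLE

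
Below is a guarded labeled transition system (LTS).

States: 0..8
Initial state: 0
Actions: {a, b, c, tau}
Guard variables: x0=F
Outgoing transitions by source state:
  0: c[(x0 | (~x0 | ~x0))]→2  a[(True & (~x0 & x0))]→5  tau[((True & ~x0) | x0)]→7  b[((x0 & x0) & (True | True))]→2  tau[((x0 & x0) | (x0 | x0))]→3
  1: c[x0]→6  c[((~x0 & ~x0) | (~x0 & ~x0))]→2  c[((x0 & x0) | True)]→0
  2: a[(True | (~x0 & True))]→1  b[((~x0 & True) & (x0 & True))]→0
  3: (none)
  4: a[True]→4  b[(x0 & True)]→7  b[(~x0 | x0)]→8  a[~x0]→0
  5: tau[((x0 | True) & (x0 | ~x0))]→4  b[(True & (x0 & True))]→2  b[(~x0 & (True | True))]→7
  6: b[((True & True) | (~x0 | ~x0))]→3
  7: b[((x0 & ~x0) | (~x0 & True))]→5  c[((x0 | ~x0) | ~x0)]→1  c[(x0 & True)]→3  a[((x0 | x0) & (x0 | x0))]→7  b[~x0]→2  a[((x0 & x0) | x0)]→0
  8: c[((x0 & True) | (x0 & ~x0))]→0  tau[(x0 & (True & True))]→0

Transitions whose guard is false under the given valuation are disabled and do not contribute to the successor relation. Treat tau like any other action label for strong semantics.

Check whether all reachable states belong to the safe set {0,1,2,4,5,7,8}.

Answer: INVARIANT HOLDS

Analysis:
Allowed set {0,1,2,4,5,7,8}
Reachable = {0,1,2,4,5,7,8}
  0: safe
  1: safe
  2: safe
  4: safe
  5: safe
  7: safe
  8: safe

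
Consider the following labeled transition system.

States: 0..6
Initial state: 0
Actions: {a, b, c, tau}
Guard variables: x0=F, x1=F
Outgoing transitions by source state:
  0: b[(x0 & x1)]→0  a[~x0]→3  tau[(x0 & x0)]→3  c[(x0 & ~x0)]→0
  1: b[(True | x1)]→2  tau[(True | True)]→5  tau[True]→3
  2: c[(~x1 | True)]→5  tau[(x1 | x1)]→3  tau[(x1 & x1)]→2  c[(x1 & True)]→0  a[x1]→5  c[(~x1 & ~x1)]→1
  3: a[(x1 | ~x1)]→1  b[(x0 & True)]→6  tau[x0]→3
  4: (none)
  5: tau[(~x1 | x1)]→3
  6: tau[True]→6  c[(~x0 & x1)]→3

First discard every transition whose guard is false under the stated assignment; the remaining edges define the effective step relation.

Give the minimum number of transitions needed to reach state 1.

Answer: 2

Working:
Breadth-first toward 1:
  depth 0: {0}
  depth 1: {3}
  depth 2: {1}
1 enters at depth 2; path a·a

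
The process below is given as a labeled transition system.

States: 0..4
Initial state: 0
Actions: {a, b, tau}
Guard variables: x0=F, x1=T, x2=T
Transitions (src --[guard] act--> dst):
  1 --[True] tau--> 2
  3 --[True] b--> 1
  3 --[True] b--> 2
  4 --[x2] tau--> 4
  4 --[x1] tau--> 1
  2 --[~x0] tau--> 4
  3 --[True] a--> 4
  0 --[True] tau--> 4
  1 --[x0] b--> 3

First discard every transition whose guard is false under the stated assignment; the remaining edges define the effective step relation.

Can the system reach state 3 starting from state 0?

Guard filter leaves 8 enabled edge(s).
L0 = {0}
L1 = {4}  cumulative {0,4}
L2 = {1}  cumulative {0,1,4}
L3 = {2}  cumulative {0,1,2,4}
R = {0,1,2,4}

Answer: UNREACHABLE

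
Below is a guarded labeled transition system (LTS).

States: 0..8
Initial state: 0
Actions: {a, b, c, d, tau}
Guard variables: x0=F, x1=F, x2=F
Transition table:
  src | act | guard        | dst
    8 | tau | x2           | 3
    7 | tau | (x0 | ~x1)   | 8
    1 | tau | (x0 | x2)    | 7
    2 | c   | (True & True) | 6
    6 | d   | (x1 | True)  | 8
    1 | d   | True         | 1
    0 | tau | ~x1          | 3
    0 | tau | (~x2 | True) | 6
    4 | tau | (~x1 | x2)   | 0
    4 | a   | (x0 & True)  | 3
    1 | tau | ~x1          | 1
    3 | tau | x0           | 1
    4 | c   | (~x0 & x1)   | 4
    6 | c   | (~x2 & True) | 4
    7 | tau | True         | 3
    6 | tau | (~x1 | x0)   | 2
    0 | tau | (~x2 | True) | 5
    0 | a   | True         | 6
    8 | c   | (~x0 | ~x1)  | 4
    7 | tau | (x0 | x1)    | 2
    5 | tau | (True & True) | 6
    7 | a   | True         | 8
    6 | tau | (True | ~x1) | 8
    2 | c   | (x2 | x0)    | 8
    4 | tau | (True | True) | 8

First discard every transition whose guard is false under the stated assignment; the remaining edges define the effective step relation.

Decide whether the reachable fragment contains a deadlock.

Answer: DEADLOCK at state 3

Analysis:
Reachable = {0,2,3,4,5,6,8}
  0: a→6  tau→3  tau→5  tau→6  [4 exit(s)]
  2: c→6  [1 exit(s)]
  3: ∅  [STUCK]
  4: tau→0  tau→8  [2 exit(s)]
  5: tau→6  [1 exit(s)]
  6: c→4  d→8  tau→2  tau→8  [4 exit(s)]
  8: c→4  [1 exit(s)]
witness 3: tau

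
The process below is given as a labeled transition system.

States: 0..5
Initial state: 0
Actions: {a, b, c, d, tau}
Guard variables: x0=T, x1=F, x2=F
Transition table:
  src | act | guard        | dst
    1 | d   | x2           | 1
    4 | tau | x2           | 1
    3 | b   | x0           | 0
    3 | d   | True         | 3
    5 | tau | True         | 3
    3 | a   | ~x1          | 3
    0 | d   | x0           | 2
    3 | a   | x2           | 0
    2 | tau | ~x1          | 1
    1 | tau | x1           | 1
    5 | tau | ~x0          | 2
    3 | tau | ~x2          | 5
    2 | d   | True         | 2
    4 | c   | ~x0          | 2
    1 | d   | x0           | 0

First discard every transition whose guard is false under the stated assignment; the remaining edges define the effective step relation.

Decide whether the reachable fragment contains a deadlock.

Reachable = {0,1,2}
  0: d→2  [1 exit(s)]
  1: d→0  [1 exit(s)]
  2: d→2  tau→1  [2 exit(s)]

Answer: DEADLOCK-FREE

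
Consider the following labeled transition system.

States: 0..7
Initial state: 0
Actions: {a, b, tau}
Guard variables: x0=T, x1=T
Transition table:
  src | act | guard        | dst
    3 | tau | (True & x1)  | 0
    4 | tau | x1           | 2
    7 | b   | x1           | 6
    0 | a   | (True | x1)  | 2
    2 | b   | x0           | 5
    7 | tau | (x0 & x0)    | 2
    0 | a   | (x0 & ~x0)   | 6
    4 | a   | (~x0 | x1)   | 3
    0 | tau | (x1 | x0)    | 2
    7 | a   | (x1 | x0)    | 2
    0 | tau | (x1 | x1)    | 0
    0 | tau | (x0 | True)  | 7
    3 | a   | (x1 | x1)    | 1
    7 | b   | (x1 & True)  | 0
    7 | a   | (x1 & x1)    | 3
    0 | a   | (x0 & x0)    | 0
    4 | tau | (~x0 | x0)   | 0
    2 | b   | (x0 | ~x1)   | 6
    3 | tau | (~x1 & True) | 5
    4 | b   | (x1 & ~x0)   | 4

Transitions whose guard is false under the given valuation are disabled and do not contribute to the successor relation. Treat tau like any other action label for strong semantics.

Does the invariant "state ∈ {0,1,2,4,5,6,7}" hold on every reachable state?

Answer: INVARIANT VIOLATED at state 3

Working:
Inv-set: {0,1,2,4,5,6,7}
Reachable = {0,1,2,3,5,6,7}
  0: safe
  1: safe
  2: safe
  3: ✗ unsafe
  5: safe
  6: safe
  7: safe
witness against invariant: tau·a → 3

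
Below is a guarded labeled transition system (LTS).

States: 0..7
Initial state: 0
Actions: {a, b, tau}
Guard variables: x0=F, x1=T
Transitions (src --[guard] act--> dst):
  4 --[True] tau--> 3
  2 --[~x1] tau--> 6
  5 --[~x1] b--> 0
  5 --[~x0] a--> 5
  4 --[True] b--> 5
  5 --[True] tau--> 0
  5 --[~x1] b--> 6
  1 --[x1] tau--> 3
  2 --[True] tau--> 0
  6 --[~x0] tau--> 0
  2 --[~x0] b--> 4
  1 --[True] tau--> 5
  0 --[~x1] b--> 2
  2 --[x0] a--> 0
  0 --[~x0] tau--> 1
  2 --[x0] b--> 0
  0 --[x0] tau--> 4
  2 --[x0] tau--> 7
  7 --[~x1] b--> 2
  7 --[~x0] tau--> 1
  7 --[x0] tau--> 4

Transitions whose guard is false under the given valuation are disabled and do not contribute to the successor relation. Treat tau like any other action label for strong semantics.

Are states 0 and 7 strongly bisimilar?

Bisimulation quotient by refinement:
  P[0] = {{0,1,2,3,4,5,6,7}}
  P[1] = {{0,1,6,7},{2,4},{3},{5}}
  P[2] = {{0,6,7},{1},{2},{3},{4},{5}}
  P[3] = {{0,7},{1},{2},{3},{4},{5},{6}}
7 equivalence class(es) (converged in 4)
class of 0: {0,7}; class of 7: {0,7}

Answer: BISIMILAR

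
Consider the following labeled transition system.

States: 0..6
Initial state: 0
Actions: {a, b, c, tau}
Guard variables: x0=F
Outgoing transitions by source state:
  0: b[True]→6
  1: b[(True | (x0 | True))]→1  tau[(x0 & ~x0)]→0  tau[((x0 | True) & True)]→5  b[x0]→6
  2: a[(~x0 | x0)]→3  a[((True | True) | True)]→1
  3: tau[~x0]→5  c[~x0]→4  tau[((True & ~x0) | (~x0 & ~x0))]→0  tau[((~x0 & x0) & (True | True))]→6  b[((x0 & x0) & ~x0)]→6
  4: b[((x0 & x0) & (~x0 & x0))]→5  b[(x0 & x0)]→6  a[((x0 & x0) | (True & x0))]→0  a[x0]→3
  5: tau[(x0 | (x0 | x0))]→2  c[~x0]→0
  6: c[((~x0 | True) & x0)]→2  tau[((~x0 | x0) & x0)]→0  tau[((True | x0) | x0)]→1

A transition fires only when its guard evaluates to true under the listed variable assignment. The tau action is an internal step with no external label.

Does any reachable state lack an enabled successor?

Answer: DEADLOCK-FREE

Trace:
R = {0,1,5,6}
  0: b→6  [1 exit(s)]
  1: b→1  tau→5  [2 exit(s)]
  5: c→0  [1 exit(s)]
  6: tau→1  [1 exit(s)]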